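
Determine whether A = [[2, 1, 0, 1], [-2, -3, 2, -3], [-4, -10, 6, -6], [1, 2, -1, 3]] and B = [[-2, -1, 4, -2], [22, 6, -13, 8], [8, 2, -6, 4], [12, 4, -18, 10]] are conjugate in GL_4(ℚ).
Yes.

Two matrices over a field are similar if and only if they have the same invariant factors.

Both A and B have characteristic polynomial (x - 2)^4 and minimal polynomial (x - 2)^3. Computing further, both have invariant factors x - 2, (x - 2)^3. Hence A and B are similar.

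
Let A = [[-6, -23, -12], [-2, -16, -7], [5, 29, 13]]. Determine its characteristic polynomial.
xI - A = [[x + 6, 23, 12], [2, x + 16, 7], [-5, -29, x - 13]].

Expanding det(xI - A) along the first row:
det(xI - A) = + (x + 6)·det([[x + 16, 7], [-29, x - 13]]) - (23)·det([[2, 7], [-5, x - 13]]) + (12)·det([[2, x + 16], [-5, -29]]).

Evaluating gives χ_A(x) = x^3 + 9x^2 + 27x + 27 = (x + 3)^3.

χ_A(x) = (x + 3)^3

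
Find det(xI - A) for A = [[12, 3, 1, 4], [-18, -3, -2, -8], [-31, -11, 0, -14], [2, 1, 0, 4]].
χ_A(x) = (x - 4)(x - 3)^3

xI - A = [[x - 12, -3, -1, -4], [18, x + 3, 2, 8], [31, 11, x, 14], [-2, -1, 0, x - 4]].

Expanding det(xI - A) along the first row:
det(xI - A) = + (x - 12)·det([[x + 3, 2, 8], [11, x, 14], [-1, 0, x - 4]]) - (-3)·det([[18, 2, 8], [31, x, 14], [-2, 0, x - 4]]) + (-1)·det([[18, x + 3, 8], [31, 11, 14], [-2, -1, x - 4]]) - (-4)·det([[18, x + 3, 2], [31, 11, x], [-2, -1, 0]]).

Evaluating gives χ_A(x) = x^4 - 13x^3 + 63x^2 - 135x + 108 = (x - 4)(x - 3)^3.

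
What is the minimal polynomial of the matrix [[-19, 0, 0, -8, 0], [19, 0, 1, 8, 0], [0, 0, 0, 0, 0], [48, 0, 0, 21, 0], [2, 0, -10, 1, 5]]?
m_A(x) = x^2(x - 5)^2(x + 3)

The characteristic polynomial factors as x^2(x - 5)^2(x + 3). The minimal polynomial is ∏(x - λ)^{k_λ} where k_λ is the size of the largest Jordan block at λ.

For λ = -3: rank(A + 3I) = 4, and the largest Jordan block has size 1 (the smallest k with rank((A + 3I)^k) = rank((A + 3I)^(k+1))).
For λ = 0: rank(A) = 4, and the largest Jordan block has size 2 (the smallest k with rank(A^k) = rank(A^(k+1))).
For λ = 5: rank(A - 5I) = 4, and the largest Jordan block has size 2 (the smallest k with rank((A - 5I)^k) = rank((A - 5I)^(k+1))).

So m_A(x) = x^2(x - 5)^2(x + 3).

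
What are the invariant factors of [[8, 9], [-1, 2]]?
(x - 5)^2

The Jordan structure of A has elementary divisors (x - 5)^2. Arranging the block sizes at each eigenvalue in decreasing order and taking row products gives the invariant factors.

Invariant factors (smallest first, each dividing the next): (x - 5)^2.

Check: the last factor (x - 5)^2 is the minimal polynomial, and the product (x - 5)^2 is the characteristic polynomial.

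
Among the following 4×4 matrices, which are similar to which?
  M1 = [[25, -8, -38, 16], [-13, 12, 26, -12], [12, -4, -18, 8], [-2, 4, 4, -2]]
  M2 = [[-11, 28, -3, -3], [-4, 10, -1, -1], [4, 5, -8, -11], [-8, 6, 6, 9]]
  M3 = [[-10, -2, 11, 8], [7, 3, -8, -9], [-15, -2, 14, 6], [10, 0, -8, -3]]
3 classes: {M1}, {M2}, {M3}

Characteristic polynomials: χ_{M1} = (x - 6)^2(x - 4)(x - 1), χ_{M2} = (x - 3)(x + 1)^3, χ_{M3} = (x - 3)^3(x + 5).

{M1}: invariant factors x - 6, (x - 6)(x - 4)(x - 1).

{M2}: invariant factors (x - 3)(x + 1)^3.

{M3}: invariant factors (x - 3)^3(x + 5).

Matrices are similar if and only if their invariant-factor lists agree; the partition into similarity classes is {M1}, {M2}, {M3}.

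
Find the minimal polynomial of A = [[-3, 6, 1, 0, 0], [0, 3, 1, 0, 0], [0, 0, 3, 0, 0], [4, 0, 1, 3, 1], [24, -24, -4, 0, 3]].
The characteristic polynomial factors as (x - 3)^4(x + 3). The minimal polynomial is ∏(x - λ)^{k_λ} where k_λ is the size of the largest Jordan block at λ.

For λ = -3: rank(A + 3I) = 4, and the largest Jordan block has size 1 (the smallest k with rank((A + 3I)^k) = rank((A + 3I)^(k+1))).
For λ = 3: rank(A - 3I) = 3, and the largest Jordan block has size 2 (the smallest k with rank((A - 3I)^k) = rank((A - 3I)^(k+1))).

So m_A(x) = (x - 3)^2(x + 3).

m_A(x) = (x - 3)^2(x + 3)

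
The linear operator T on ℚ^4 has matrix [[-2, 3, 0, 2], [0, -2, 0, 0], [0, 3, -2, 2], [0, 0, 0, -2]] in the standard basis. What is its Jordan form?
The characteristic polynomial is det(xI - A) = (x + 2)^4, so the eigenvalues are -2 (algebraic multiplicity 4).

For λ = -2: rank(A + 2I) = 1, rank((A + 2I)^2) = 0. The eigenspace has dimension 4 - 1 = 3, so there are 3 Jordan blocks; the rank sequence gives block sizes [2, 1, 1].

Assembling the blocks gives the Jordan form J above.

J = [[-2, 1, 0, 0], [0, -2, 0, 0], [0, 0, -2, 0], [0, 0, 0, -2]]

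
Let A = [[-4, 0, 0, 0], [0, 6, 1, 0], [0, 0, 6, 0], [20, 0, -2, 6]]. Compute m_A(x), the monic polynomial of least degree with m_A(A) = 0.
The characteristic polynomial factors as (x - 6)^3(x + 4). The minimal polynomial is ∏(x - λ)^{k_λ} where k_λ is the size of the largest Jordan block at λ.

For λ = -4: rank(A + 4I) = 3, and the largest Jordan block has size 1 (the smallest k with rank((A + 4I)^k) = rank((A + 4I)^(k+1))).
For λ = 6: rank(A - 6I) = 2, and the largest Jordan block has size 2 (the smallest k with rank((A - 6I)^k) = rank((A - 6I)^(k+1))).

So m_A(x) = (x - 6)^2(x + 4).

m_A(x) = (x - 6)^2(x + 4)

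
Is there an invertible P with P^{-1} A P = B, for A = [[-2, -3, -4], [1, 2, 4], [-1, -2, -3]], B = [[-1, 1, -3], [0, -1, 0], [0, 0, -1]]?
No.

Both have characteristic polynomial (x + 1)^3, but the minimal polynomial of A is (x + 1)^3 while the minimal polynomial of B is (x + 1)^2. The minimal polynomial is a similarity invariant, so A and B are not similar.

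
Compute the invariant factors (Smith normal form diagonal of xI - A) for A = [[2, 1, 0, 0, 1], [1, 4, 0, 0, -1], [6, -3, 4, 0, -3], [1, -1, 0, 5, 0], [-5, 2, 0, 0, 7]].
x - 4, (x - 5)^2(x - 4)^2

The Jordan structure of A has elementary divisors (x - 4)^2, (x - 4), (x - 5)^2. Arranging the block sizes at each eigenvalue in decreasing order and taking row products gives the invariant factors.

Invariant factors (smallest first, each dividing the next): x - 4, (x - 5)^2(x - 4)^2.

Check: the last factor (x - 5)^2(x - 4)^2 is the minimal polynomial, and the product (x - 5)^2(x - 4)^3 is the characteristic polynomial.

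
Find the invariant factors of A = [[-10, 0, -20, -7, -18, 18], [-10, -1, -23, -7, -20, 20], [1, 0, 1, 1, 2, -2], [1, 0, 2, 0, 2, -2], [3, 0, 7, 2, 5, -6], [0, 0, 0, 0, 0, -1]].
The Jordan structure of A has elementary divisors (x + 1)^2, (x + 1)^2, (x + 1), (x + 1). Arranging the block sizes at each eigenvalue in decreasing order and taking row products gives the invariant factors.

Invariant factors (smallest first, each dividing the next): x + 1, x + 1, (x + 1)^2, (x + 1)^2.

Check: the last factor (x + 1)^2 is the minimal polynomial, and the product (x + 1)^6 is the characteristic polynomial.

x + 1, x + 1, (x + 1)^2, (x + 1)^2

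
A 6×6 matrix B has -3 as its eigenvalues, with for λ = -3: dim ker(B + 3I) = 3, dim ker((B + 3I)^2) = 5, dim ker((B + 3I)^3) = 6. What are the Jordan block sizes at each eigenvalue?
λ = -3: successive nullity increments [3, 2, 1] count blocks of size ≥ k; block sizes are [3, 2, 1].

Jordan blocks: (-3, 3), (-3, 2), (-3, 1)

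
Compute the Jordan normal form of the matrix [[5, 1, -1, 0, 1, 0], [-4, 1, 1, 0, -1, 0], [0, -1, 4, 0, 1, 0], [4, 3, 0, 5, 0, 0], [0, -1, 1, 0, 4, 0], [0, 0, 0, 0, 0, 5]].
J = [[3, 1, 0, 0, 0, 0], [0, 3, 1, 0, 0, 0], [0, 0, 3, 0, 0, 0], [0, 0, 0, 5, 0, 0], [0, 0, 0, 0, 5, 0], [0, 0, 0, 0, 0, 5]]

The characteristic polynomial is det(xI - A) = (x - 5)^3(x - 3)^3, so the eigenvalues are 3 (algebraic multiplicity 3), 5 (algebraic multiplicity 3).

For λ = 3: rank(A - 3I) = 5, rank((A - 3I)^2) = 4, rank((A - 3I)^3) = 3. The eigenspace has dimension 6 - 5 = 1, so there is 1 Jordan block; the rank sequence gives block sizes [3].

For λ = 5: rank(A - 5I) = 3. The eigenspace has dimension 6 - 3 = 3, so there are 3 Jordan blocks; the rank sequence gives block sizes [1, 1, 1].

Assembling the blocks gives the Jordan form J above.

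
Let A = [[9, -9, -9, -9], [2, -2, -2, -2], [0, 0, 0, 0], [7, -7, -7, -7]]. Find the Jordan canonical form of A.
The characteristic polynomial is det(xI - A) = x^4, so the eigenvalues are 0 (algebraic multiplicity 4).

For λ = 0: rank(A) = 1, rank(A^2) = 0. The eigenspace has dimension 4 - 1 = 3, so there are 3 Jordan blocks; the rank sequence gives block sizes [2, 1, 1].

Assembling the blocks gives the Jordan form J above.

J = [[0, 1, 0, 0], [0, 0, 0, 0], [0, 0, 0, 0], [0, 0, 0, 0]]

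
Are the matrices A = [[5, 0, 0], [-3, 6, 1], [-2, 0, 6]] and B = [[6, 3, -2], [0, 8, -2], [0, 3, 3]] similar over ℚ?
Two matrices over a field are similar if and only if they have the same invariant factors.

Both A and B have characteristic polynomial (x - 6)^2(x - 5) and minimal polynomial (x - 6)^2(x - 5). Computing further, both have invariant factors (x - 6)^2(x - 5). Hence A and B are similar.

Yes.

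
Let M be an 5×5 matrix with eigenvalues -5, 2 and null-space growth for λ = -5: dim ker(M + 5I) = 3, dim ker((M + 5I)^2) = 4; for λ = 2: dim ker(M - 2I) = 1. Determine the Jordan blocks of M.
Jordan blocks: (-5, 2), (-5, 1), (-5, 1), (2, 1)

λ = -5: successive nullity increments [3, 1] count blocks of size ≥ k; block sizes are [2, 1, 1].
λ = 2: successive nullity increments [1] count blocks of size ≥ k; block sizes are [1].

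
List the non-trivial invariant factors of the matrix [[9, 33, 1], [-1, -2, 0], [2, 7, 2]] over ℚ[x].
(x - 3)^3

The Jordan structure of A has elementary divisors (x - 3)^3. Arranging the block sizes at each eigenvalue in decreasing order and taking row products gives the invariant factors.

Invariant factors (smallest first, each dividing the next): (x - 3)^3.

Check: the last factor (x - 3)^3 is the minimal polynomial, and the product (x - 3)^3 is the characteristic polynomial.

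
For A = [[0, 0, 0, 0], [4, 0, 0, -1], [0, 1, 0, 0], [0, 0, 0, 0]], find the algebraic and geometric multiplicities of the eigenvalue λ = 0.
algebraic multiplicity 4, geometric multiplicity 2

The characteristic polynomial is x^4, so the factor x appears with exponent 4: the algebraic multiplicity is 4.

rank(A) = 2, so the eigenspace has dimension 4 - 2 = 2: the geometric multiplicity is 2.

Since 2 < 4, A is not diagonalizable.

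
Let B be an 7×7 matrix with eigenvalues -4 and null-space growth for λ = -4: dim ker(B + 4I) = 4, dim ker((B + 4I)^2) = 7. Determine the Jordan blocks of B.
Jordan blocks: (-4, 2), (-4, 2), (-4, 2), (-4, 1)

λ = -4: successive nullity increments [4, 3] count blocks of size ≥ k; block sizes are [2, 2, 2, 1].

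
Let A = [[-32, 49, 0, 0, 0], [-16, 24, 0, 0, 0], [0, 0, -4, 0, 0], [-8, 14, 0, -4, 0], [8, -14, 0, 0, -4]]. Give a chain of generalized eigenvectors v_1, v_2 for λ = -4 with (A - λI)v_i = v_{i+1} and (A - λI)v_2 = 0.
v_1 = [[2, 1, 0, 2, 0]]^T, v_2 = [[-7, -4, 0, -2, 2]]^T

We seek v_1 ∈ ker((A + 4I)^2) \ ker(A + 4I), then set v_{i+1} = (A + 4I) v_i.

One such chain is v_1 = [[2, 1, 0, 2, 0]]^T, v_2 = [[-7, -4, 0, -2, 2]]^T. Check: (A + 4I) v_2 = [[0, 0, 0, 0, 0]]^T = 0.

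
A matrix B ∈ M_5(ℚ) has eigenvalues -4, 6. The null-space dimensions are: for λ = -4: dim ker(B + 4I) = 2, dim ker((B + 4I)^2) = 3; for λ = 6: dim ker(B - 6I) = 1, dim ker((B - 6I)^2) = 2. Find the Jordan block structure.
λ = -4: successive nullity increments [2, 1] count blocks of size ≥ k; block sizes are [2, 1].
λ = 6: successive nullity increments [1, 1] count blocks of size ≥ k; block sizes are [2].

Jordan blocks: (-4, 2), (-4, 1), (6, 2)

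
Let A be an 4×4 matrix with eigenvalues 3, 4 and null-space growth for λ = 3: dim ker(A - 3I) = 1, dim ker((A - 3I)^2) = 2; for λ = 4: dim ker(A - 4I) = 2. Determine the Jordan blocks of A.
λ = 3: successive nullity increments [1, 1] count blocks of size ≥ k; block sizes are [2].
λ = 4: successive nullity increments [2] count blocks of size ≥ k; block sizes are [1, 1].

Jordan blocks: (3, 2), (4, 1), (4, 1)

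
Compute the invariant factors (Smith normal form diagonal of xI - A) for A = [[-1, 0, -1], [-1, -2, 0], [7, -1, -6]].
The Jordan structure of A has elementary divisors (x + 3)^3. Arranging the block sizes at each eigenvalue in decreasing order and taking row products gives the invariant factors.

Invariant factors (smallest first, each dividing the next): (x + 3)^3.

Check: the last factor (x + 3)^3 is the minimal polynomial, and the product (x + 3)^3 is the characteristic polynomial.

(x + 3)^3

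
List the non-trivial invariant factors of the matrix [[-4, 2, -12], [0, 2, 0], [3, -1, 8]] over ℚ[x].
The Jordan structure of A has elementary divisors (x - 2)^2, (x - 2). Arranging the block sizes at each eigenvalue in decreasing order and taking row products gives the invariant factors.

Invariant factors (smallest first, each dividing the next): x - 2, (x - 2)^2.

Check: the last factor (x - 2)^2 is the minimal polynomial, and the product (x - 2)^3 is the characteristic polynomial.

x - 2, (x - 2)^2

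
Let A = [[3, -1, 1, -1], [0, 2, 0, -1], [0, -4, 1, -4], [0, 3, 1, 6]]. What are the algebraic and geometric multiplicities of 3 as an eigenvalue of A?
The characteristic polynomial is (x - 3)^4, so the factor x - 3 appears with exponent 4: the algebraic multiplicity is 4.

rank(A - 3I) = 2, so the eigenspace has dimension 4 - 2 = 2: the geometric multiplicity is 2.

Since 2 < 4, A is not diagonalizable.

algebraic multiplicity 4, geometric multiplicity 2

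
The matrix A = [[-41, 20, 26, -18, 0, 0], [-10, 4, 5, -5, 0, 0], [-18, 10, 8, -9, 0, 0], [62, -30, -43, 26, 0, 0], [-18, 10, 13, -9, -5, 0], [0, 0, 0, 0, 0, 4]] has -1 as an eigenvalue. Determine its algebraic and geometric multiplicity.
The characteristic polynomial is (x - 4)^2(x + 1)^2(x + 5)^2, so the factor x + 1 appears with exponent 2: the algebraic multiplicity is 2.

rank(A + I) = 5, so the eigenspace has dimension 6 - 5 = 1: the geometric multiplicity is 1.

Since 1 < 2, A is not diagonalizable.

algebraic multiplicity 2, geometric multiplicity 1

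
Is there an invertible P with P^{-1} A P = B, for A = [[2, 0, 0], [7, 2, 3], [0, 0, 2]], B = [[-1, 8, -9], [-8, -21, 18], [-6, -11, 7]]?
No.

trace(A) = 6 but trace(B) = -15. The trace is a similarity invariant, so A and B are not similar.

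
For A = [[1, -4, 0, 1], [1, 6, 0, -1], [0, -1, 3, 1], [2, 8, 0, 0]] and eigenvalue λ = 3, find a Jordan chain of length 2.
v_1 = [[-1, 1, -1, 2]]^T, v_2 = [[0, 0, 1, 0]]^T

We seek v_1 ∈ ker((A - 3I)^2) \ ker(A - 3I), then set v_{i+1} = (A - 3I) v_i.

One such chain is v_1 = [[-1, 1, -1, 2]]^T, v_2 = [[0, 0, 1, 0]]^T. Check: (A - 3I) v_2 = [[0, 0, 0, 0]]^T = 0.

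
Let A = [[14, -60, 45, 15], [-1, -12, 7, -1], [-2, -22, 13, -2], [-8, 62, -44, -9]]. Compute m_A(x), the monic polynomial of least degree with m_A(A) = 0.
m_A(x) = (x - 4)^2(x + 1)

The characteristic polynomial factors as (x - 4)^2(x + 1)^2. The minimal polynomial is ∏(x - λ)^{k_λ} where k_λ is the size of the largest Jordan block at λ.

For λ = -1: rank(A + I) = 2, and the largest Jordan block has size 1 (the smallest k with rank((A + I)^k) = rank((A + I)^(k+1))).
For λ = 4: rank(A - 4I) = 3, and the largest Jordan block has size 2 (the smallest k with rank((A - 4I)^k) = rank((A - 4I)^(k+1))).

So m_A(x) = (x - 4)^2(x + 1).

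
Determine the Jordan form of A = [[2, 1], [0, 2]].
J = [[2, 1], [0, 2]]

The characteristic polynomial is det(xI - A) = (x - 2)^2, so the eigenvalues are 2 (algebraic multiplicity 2).

For λ = 2: rank(A - 2I) = 1, rank((A - 2I)^2) = 0. The eigenspace has dimension 2 - 1 = 1, so there is 1 Jordan block; the rank sequence gives block sizes [2].

Assembling the blocks gives the Jordan form J above.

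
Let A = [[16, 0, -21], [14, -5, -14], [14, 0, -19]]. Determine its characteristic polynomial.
xI - A = [[x - 16, 0, 21], [-14, x + 5, 14], [-14, 0, x + 19]].

Expanding det(xI - A) along the first row:
det(xI - A) = + (x - 16)·det([[x + 5, 14], [0, x + 19]]) - (0)·det([[-14, 14], [-14, x + 19]]) + (21)·det([[-14, x + 5], [-14, 0]]).

Evaluating gives χ_A(x) = x^3 + 8x^2 + 5x - 50 = (x - 2)(x + 5)^2.

χ_A(x) = (x - 2)(x + 5)^2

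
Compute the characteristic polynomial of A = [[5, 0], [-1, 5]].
xI - A = [[x - 5, 0], [1, x - 5]].

Expanding det(xI - A) along the first row:
det(xI - A) = + (x - 5)·det([[x - 5]]) - (0)·det([[1]]).

Evaluating gives χ_A(x) = x^2 - 10x + 25 = (x - 5)^2.

χ_A(x) = (x - 5)^2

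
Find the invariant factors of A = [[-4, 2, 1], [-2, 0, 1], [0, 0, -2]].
The Jordan structure of A has elementary divisors (x + 2)^2, (x + 2). Arranging the block sizes at each eigenvalue in decreasing order and taking row products gives the invariant factors.

Invariant factors (smallest first, each dividing the next): x + 2, (x + 2)^2.

Check: the last factor (x + 2)^2 is the minimal polynomial, and the product (x + 2)^3 is the characteristic polynomial.

x + 2, (x + 2)^2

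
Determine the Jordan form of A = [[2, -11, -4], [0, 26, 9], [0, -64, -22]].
J = [[2, 1, 0], [0, 2, 1], [0, 0, 2]]

The characteristic polynomial is det(xI - A) = (x - 2)^3, so the eigenvalues are 2 (algebraic multiplicity 3).

For λ = 2: rank(A - 2I) = 2, rank((A - 2I)^2) = 1, rank((A - 2I)^3) = 0. The eigenspace has dimension 3 - 2 = 1, so there is 1 Jordan block; the rank sequence gives block sizes [3].

Assembling the blocks gives the Jordan form J above.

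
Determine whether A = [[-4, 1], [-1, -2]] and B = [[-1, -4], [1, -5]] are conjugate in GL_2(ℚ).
Two matrices over a field are similar if and only if they have the same invariant factors.

Both A and B have characteristic polynomial (x + 3)^2 and minimal polynomial (x + 3)^2. Computing further, both have invariant factors (x + 3)^2. Hence A and B are similar.

Yes.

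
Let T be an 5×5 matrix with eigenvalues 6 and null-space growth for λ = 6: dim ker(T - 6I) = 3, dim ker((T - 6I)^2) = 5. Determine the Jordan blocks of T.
λ = 6: successive nullity increments [3, 2] count blocks of size ≥ k; block sizes are [2, 2, 1].

Jordan blocks: (6, 2), (6, 2), (6, 1)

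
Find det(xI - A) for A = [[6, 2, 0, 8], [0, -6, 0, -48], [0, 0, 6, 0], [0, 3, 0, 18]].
xI - A = [[x - 6, -2, 0, -8], [0, x + 6, 0, 48], [0, 0, x - 6, 0], [0, -3, 0, x - 18]].

Expanding det(xI - A) along the first row:
det(xI - A) = + (x - 6)·det([[x + 6, 0, 48], [0, x - 6, 0], [-3, 0, x - 18]]) - (-2)·det([[0, 0, 48], [0, x - 6, 0], [0, 0, x - 18]]) + (0)·det([[0, x + 6, 48], [0, 0, 0], [0, -3, x - 18]]) - (-8)·det([[0, x + 6, 0], [0, 0, x - 6], [0, -3, 0]]).

Evaluating gives χ_A(x) = x^4 - 24x^3 + 216x^2 - 864x + 1296 = (x - 6)^4.

χ_A(x) = (x - 6)^4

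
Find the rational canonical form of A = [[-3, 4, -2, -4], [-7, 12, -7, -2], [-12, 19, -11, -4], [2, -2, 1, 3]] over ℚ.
R = [[0, 0, 0, -3], [1, 0, 0, 7], [0, 1, 0, -4], [0, 0, 1, 1]]

The invariant factors of A (the non-unit diagonal entries of the Smith normal form of xI - A over ℚ[x]) are (x - 1)(x^3 + 4x - 3), each dividing the next. The characteristic polynomial is their product, (x - 1)(x^3 + 4x - 3).

The rational canonical form is the block-diagonal matrix of companion matrices C(f_i):
R = [[0, 0, 0, -3], [1, 0, 0, 7], [0, 1, 0, -4], [0, 0, 1, 1]].

Note the characteristic polynomial does not split into linear factors over ℚ, so A has no Jordan form over ℚ; the rational canonical form exists over any field.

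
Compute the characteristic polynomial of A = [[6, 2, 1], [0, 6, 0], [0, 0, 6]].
xI - A = [[x - 6, -2, -1], [0, x - 6, 0], [0, 0, x - 6]].

Expanding det(xI - A) along the first row:
det(xI - A) = + (x - 6)·det([[x - 6, 0], [0, x - 6]]) - (-2)·det([[0, 0], [0, x - 6]]) + (-1)·det([[0, x - 6], [0, 0]]).

Evaluating gives χ_A(x) = x^3 - 18x^2 + 108x - 216 = (x - 6)^3.

χ_A(x) = (x - 6)^3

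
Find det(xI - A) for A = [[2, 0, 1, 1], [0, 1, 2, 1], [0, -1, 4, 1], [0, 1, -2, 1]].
χ_A(x) = (x - 2)^4

xI - A = [[x - 2, 0, -1, -1], [0, x - 1, -2, -1], [0, 1, x - 4, -1], [0, -1, 2, x - 1]].

Expanding det(xI - A) along the first row:
det(xI - A) = + (x - 2)·det([[x - 1, -2, -1], [1, x - 4, -1], [-1, 2, x - 1]]) - (0)·det([[0, -2, -1], [0, x - 4, -1], [0, 2, x - 1]]) + (-1)·det([[0, x - 1, -1], [0, 1, -1], [0, -1, x - 1]]) - (-1)·det([[0, x - 1, -2], [0, 1, x - 4], [0, -1, 2]]).

Evaluating gives χ_A(x) = x^4 - 8x^3 + 24x^2 - 32x + 16 = (x - 2)^4.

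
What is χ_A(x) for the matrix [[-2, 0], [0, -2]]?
xI - A = [[x + 2, 0], [0, x + 2]].

Expanding det(xI - A) along the first row:
det(xI - A) = + (x + 2)·det([[x + 2]]) - (0)·det([[0]]).

Evaluating gives χ_A(x) = x^2 + 4x + 4 = (x + 2)^2.

χ_A(x) = (x + 2)^2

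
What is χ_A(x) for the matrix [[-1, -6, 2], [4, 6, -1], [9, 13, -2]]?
χ_A(x) = (x - 1)^3

xI - A = [[x + 1, 6, -2], [-4, x - 6, 1], [-9, -13, x + 2]].

Expanding det(xI - A) along the first row:
det(xI - A) = + (x + 1)·det([[x - 6, 1], [-13, x + 2]]) - (6)·det([[-4, 1], [-9, x + 2]]) + (-2)·det([[-4, x - 6], [-9, -13]]).

Evaluating gives χ_A(x) = x^3 - 3x^2 + 3x - 1 = (x - 1)^3.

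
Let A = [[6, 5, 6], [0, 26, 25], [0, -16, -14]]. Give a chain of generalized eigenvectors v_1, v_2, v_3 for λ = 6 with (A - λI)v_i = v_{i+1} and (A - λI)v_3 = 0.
v_1 = [[0, -1, 1]]^T, v_2 = [[1, 5, -4]]^T, v_3 = [[1, 0, 0]]^T

We seek v_1 ∈ ker((A - 6I)^3) \ ker((A - 6I)^2), then set v_{i+1} = (A - 6I) v_i.

One such chain is v_1 = [[0, -1, 1]]^T, v_2 = [[1, 5, -4]]^T, v_3 = [[1, 0, 0]]^T. Check: (A - 6I) v_3 = [[0, 0, 0]]^T = 0.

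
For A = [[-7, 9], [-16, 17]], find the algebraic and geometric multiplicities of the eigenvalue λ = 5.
algebraic multiplicity 2, geometric multiplicity 1

The characteristic polynomial is (x - 5)^2, so the factor x - 5 appears with exponent 2: the algebraic multiplicity is 2.

rank(A - 5I) = 1, so the eigenspace has dimension 2 - 1 = 1: the geometric multiplicity is 1.

Since 1 < 2, A is not diagonalizable.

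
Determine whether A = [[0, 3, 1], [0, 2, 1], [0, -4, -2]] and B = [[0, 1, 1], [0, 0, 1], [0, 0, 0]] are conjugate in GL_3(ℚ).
Two matrices over a field are similar if and only if they have the same invariant factors.

Both A and B have characteristic polynomial x^3 and minimal polynomial x^3. Computing further, both have invariant factors x^3. Hence A and B are similar.

Yes.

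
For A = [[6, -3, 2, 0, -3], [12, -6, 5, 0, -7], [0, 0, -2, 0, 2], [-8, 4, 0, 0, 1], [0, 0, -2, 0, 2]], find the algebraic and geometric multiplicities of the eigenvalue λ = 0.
The characteristic polynomial is x^5, so the factor x appears with exponent 5: the algebraic multiplicity is 5.

rank(A) = 3, so the eigenspace has dimension 5 - 3 = 2: the geometric multiplicity is 2.

Since 2 < 5, A is not diagonalizable.

algebraic multiplicity 5, geometric multiplicity 2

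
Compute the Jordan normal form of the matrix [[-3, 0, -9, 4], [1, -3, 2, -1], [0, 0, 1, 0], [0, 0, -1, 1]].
J = [[-3, 1, 0, 0], [0, -3, 0, 0], [0, 0, 1, 1], [0, 0, 0, 1]]

The characteristic polynomial is det(xI - A) = (x - 1)^2(x + 3)^2, so the eigenvalues are -3 (algebraic multiplicity 2), 1 (algebraic multiplicity 2).

For λ = -3: rank(A + 3I) = 3, rank((A + 3I)^2) = 2. The eigenspace has dimension 4 - 3 = 1, so there is 1 Jordan block; the rank sequence gives block sizes [2].

For λ = 1: rank(A - I) = 3, rank((A - I)^2) = 2. The eigenspace has dimension 4 - 3 = 1, so there is 1 Jordan block; the rank sequence gives block sizes [2].

Assembling the blocks gives the Jordan form J above.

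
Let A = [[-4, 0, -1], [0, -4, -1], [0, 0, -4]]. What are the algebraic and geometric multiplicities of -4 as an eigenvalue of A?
algebraic multiplicity 3, geometric multiplicity 2

The characteristic polynomial is (x + 4)^3, so the factor x + 4 appears with exponent 3: the algebraic multiplicity is 3.

rank(A + 4I) = 1, so the eigenspace has dimension 3 - 1 = 2: the geometric multiplicity is 2.

Since 2 < 3, A is not diagonalizable.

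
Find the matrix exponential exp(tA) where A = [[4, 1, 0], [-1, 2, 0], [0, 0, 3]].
e^{tA} = [[(t + 1)*e^{3*t}, t*e^{3*t}, 0], [-t*e^{3*t}, (1 - t)*e^{3*t}, 0], [0, 0, e^{3*t}]]

A has Jordan form J = [[3, 1, 0], [0, 3, 0], [0, 0, 3]] with A = PJP^{-1}, so e^{tA} = P e^{tJ} P^{-1}.

For a Jordan block J_k(λ), e^{tJ_k(λ)} = e^{λt} · (I + tN + t^2 N^2/2! + ... + t^{k-1} N^{k-1}/(k-1)!) where N is the nilpotent superdiagonal part.

Assembling the blocks and conjugating back gives the entries of e^{tA} as shown above.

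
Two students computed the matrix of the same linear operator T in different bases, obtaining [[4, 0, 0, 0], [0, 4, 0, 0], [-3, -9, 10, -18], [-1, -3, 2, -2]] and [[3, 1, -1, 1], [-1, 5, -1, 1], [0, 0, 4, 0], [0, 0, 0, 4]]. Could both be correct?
Two matrices over a field are similar if and only if they have the same invariant factors.

Both A and B have characteristic polynomial (x - 4)^4 and minimal polynomial (x - 4)^2. Computing further, both have invariant factors x - 4, x - 4, (x - 4)^2. Hence A and B are similar.

Yes.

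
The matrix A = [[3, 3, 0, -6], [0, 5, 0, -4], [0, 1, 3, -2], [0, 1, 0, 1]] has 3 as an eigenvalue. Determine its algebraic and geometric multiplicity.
The characteristic polynomial is (x - 3)^4, so the factor x - 3 appears with exponent 4: the algebraic multiplicity is 4.

rank(A - 3I) = 1, so the eigenspace has dimension 4 - 1 = 3: the geometric multiplicity is 3.

Since 3 < 4, A is not diagonalizable.

algebraic multiplicity 4, geometric multiplicity 3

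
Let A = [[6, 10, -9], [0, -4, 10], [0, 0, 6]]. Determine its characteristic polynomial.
xI - A = [[x - 6, -10, 9], [0, x + 4, -10], [0, 0, x - 6]].

Expanding det(xI - A) along the first row:
det(xI - A) = + (x - 6)·det([[x + 4, -10], [0, x - 6]]) - (-10)·det([[0, -10], [0, x - 6]]) + (9)·det([[0, x + 4], [0, 0]]).

Evaluating gives χ_A(x) = x^3 - 8x^2 - 12x + 144 = (x - 6)^2(x + 4).

χ_A(x) = (x - 6)^2(x + 4)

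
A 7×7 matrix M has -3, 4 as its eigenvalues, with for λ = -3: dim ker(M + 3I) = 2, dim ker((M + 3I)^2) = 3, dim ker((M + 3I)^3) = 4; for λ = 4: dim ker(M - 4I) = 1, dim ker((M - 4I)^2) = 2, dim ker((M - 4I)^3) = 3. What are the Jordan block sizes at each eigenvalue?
λ = -3: successive nullity increments [2, 1, 1] count blocks of size ≥ k; block sizes are [3, 1].
λ = 4: successive nullity increments [1, 1, 1] count blocks of size ≥ k; block sizes are [3].

Jordan blocks: (-3, 3), (-3, 1), (4, 3)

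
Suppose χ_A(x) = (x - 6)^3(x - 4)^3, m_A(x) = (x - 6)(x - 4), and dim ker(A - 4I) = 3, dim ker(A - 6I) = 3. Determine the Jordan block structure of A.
λ = 4: algebraic multiplicity 3 (exponent in χ_A), largest block size 1 (exponent in m_A), 3 blocks (geometric multiplicity). These force block sizes [1, 1, 1].
λ = 6: algebraic multiplicity 3 (exponent in χ_A), largest block size 1 (exponent in m_A), 3 blocks (geometric multiplicity). These force block sizes [1, 1, 1].

Jordan blocks: (4, 1), (4, 1), (4, 1), (6, 1), (6, 1), (6, 1)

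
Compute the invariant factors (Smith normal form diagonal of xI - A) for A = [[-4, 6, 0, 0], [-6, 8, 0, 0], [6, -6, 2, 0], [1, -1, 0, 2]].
The Jordan structure of A has elementary divisors (x - 2)^2, (x - 2), (x - 2). Arranging the block sizes at each eigenvalue in decreasing order and taking row products gives the invariant factors.

Invariant factors (smallest first, each dividing the next): x - 2, x - 2, (x - 2)^2.

Check: the last factor (x - 2)^2 is the minimal polynomial, and the product (x - 2)^4 is the characteristic polynomial.

x - 2, x - 2, (x - 2)^2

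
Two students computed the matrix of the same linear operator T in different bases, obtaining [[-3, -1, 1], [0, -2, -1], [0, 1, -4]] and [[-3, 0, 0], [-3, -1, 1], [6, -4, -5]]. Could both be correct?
Yes.

Two matrices over a field are similar if and only if they have the same invariant factors.

Both A and B have characteristic polynomial (x + 3)^3 and minimal polynomial (x + 3)^2. Computing further, both have invariant factors x + 3, (x + 3)^2. Hence A and B are similar.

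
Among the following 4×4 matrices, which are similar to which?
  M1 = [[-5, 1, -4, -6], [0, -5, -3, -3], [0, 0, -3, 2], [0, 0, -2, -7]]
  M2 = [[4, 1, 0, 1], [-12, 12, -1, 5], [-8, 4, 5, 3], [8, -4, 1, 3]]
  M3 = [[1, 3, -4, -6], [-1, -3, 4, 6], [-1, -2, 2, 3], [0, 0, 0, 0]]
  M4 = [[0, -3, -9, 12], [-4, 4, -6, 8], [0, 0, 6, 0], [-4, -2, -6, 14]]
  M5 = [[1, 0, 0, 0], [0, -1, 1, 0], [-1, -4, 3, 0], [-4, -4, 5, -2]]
Characteristic polynomials: χ_{M1} = (x + 5)^4, χ_{M2} = (x - 6)^4, χ_{M3} = x^4, χ_{M4} = (x - 6)^4, χ_{M5} = (x - 1)^3(x + 2).

{M1}: invariant factors x + 5, (x + 5)^3.

{M2}: invariant factors (x - 6)^2, (x - 6)^2.

{M3}: invariant factors x, x^3.

{M4}: invariant factors x - 6, x - 6, (x - 6)^2.

{M5}: invariant factors (x - 1)^3(x + 2).

Matrices are similar if and only if their invariant-factor lists agree; the partition into similarity classes is {M1}, {M2}, {M3}, {M4}, {M5}.

5 classes: {M1}, {M2}, {M3}, {M4}, {M5}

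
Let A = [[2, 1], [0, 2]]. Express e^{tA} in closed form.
A has Jordan form J = [[2, 1], [0, 2]] with A = PJP^{-1}, so e^{tA} = P e^{tJ} P^{-1}.

For a Jordan block J_k(λ), e^{tJ_k(λ)} = e^{λt} · (I + tN + t^2 N^2/2! + ... + t^{k-1} N^{k-1}/(k-1)!) where N is the nilpotent superdiagonal part.

Assembling the blocks and conjugating back gives the entries of e^{tA} as shown above.

e^{tA} = [[e^{2*t}, t*e^{2*t}], [0, e^{2*t}]]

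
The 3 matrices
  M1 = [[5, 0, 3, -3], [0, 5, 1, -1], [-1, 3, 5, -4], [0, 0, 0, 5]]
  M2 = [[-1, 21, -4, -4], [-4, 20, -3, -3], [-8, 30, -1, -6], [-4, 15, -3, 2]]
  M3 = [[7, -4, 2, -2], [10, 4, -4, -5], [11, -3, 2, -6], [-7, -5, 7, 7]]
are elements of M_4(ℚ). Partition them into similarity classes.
Characteristic polynomials: χ_{M1} = (x - 5)^4, χ_{M2} = (x - 5)^4, χ_{M3} = (x - 5)^4.

{M1, M2, M3}: invariant factors x - 5, (x - 5)^3.

Matrices are similar if and only if their invariant-factor lists agree; the partition into similarity classes is {M1, M2, M3}.

1 class: {M1, M2, M3}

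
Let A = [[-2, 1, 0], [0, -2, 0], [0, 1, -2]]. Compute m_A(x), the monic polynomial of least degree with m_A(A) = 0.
The characteristic polynomial factors as (x + 2)^3. The minimal polynomial is ∏(x - λ)^{k_λ} where k_λ is the size of the largest Jordan block at λ.

For λ = -2: rank(A + 2I) = 1, and the largest Jordan block has size 2 (the smallest k with rank((A + 2I)^k) = rank((A + 2I)^(k+1))).

So m_A(x) = (x + 2)^2.

m_A(x) = (x + 2)^2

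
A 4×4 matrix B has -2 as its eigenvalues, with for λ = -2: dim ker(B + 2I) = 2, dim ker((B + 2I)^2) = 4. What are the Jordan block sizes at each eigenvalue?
Jordan blocks: (-2, 2), (-2, 2)

λ = -2: successive nullity increments [2, 2] count blocks of size ≥ k; block sizes are [2, 2].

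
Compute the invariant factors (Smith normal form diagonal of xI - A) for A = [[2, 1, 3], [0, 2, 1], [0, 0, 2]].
The Jordan structure of A has elementary divisors (x - 2)^3. Arranging the block sizes at each eigenvalue in decreasing order and taking row products gives the invariant factors.

Invariant factors (smallest first, each dividing the next): (x - 2)^3.

Check: the last factor (x - 2)^3 is the minimal polynomial, and the product (x - 2)^3 is the characteristic polynomial.

(x - 2)^3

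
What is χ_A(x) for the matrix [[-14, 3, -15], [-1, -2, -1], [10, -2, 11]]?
χ_A(x) = (x - 1)(x + 3)^2

xI - A = [[x + 14, -3, 15], [1, x + 2, 1], [-10, 2, x - 11]].

Expanding det(xI - A) along the first row:
det(xI - A) = + (x + 14)·det([[x + 2, 1], [2, x - 11]]) - (-3)·det([[1, 1], [-10, x - 11]]) + (15)·det([[1, x + 2], [-10, 2]]).

Evaluating gives χ_A(x) = x^3 + 5x^2 + 3x - 9 = (x - 1)(x + 3)^2.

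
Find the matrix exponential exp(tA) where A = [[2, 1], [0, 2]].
e^{tA} = [[e^{2*t}, t*e^{2*t}], [0, e^{2*t}]]

A has Jordan form J = [[2, 1], [0, 2]] with A = PJP^{-1}, so e^{tA} = P e^{tJ} P^{-1}.

For a Jordan block J_k(λ), e^{tJ_k(λ)} = e^{λt} · (I + tN + t^2 N^2/2! + ... + t^{k-1} N^{k-1}/(k-1)!) where N is the nilpotent superdiagonal part.

Assembling the blocks and conjugating back gives the entries of e^{tA} as shown above.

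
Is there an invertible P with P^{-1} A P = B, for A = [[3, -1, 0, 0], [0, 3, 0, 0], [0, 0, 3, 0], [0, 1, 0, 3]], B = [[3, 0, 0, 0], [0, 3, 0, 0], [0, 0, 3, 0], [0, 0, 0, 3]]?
Both have characteristic polynomial (x - 3)^4, but the minimal polynomial of A is (x - 3)^2 while the minimal polynomial of B is x - 3. The minimal polynomial is a similarity invariant, so A and B are not similar.

No.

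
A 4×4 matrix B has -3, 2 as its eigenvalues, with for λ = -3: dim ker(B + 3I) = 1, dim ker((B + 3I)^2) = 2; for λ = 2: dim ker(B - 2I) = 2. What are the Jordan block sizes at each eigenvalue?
λ = -3: successive nullity increments [1, 1] count blocks of size ≥ k; block sizes are [2].
λ = 2: successive nullity increments [2] count blocks of size ≥ k; block sizes are [1, 1].

Jordan blocks: (-3, 2), (2, 1), (2, 1)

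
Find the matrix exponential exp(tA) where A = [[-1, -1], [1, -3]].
e^{tA} = [[(t + 1)*e^{-2*t}, -t*e^{-2*t}], [t*e^{-2*t}, (1 - t)*e^{-2*t}]]

A has Jordan form J = [[-2, 1], [0, -2]] with A = PJP^{-1}, so e^{tA} = P e^{tJ} P^{-1}.

For a Jordan block J_k(λ), e^{tJ_k(λ)} = e^{λt} · (I + tN + t^2 N^2/2! + ... + t^{k-1} N^{k-1}/(k-1)!) where N is the nilpotent superdiagonal part.

Assembling the blocks and conjugating back gives the entries of e^{tA} as shown above.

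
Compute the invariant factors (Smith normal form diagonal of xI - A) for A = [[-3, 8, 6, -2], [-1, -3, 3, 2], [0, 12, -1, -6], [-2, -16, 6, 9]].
The Jordan structure of A has elementary divisors (x + 1)^2, (x + 1), (x - 5). Arranging the block sizes at each eigenvalue in decreasing order and taking row products gives the invariant factors.

Invariant factors (smallest first, each dividing the next): x + 1, (x - 5)(x + 1)^2.

Check: the last factor (x - 5)(x + 1)^2 is the minimal polynomial, and the product (x - 5)(x + 1)^3 is the characteristic polynomial.

x + 1, (x - 5)(x + 1)^2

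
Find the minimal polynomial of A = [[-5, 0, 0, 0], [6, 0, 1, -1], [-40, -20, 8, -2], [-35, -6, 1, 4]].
m_A(x) = (x - 4)^3(x + 5)

The characteristic polynomial factors as (x - 4)^3(x + 5). The minimal polynomial is ∏(x - λ)^{k_λ} where k_λ is the size of the largest Jordan block at λ.

For λ = -5: rank(A + 5I) = 3, and the largest Jordan block has size 1 (the smallest k with rank((A + 5I)^k) = rank((A + 5I)^(k+1))).
For λ = 4: rank(A - 4I) = 3, and the largest Jordan block has size 3 (the smallest k with rank((A - 4I)^k) = rank((A - 4I)^(k+1))).

So m_A(x) = (x - 4)^3(x + 5).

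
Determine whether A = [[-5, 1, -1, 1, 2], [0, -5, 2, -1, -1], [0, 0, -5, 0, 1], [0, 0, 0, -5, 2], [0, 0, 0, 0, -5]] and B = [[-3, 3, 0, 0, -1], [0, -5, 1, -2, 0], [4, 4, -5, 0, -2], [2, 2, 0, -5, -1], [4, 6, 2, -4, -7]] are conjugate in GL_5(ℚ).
Yes.

Two matrices over a field are similar if and only if they have the same invariant factors.

Both A and B have characteristic polynomial (x + 5)^5 and minimal polynomial (x + 5)^3. Computing further, both have invariant factors (x + 5)^2, (x + 5)^3. Hence A and B are similar.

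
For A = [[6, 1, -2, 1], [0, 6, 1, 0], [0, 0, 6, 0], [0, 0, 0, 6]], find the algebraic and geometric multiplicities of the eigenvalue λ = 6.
The characteristic polynomial is (x - 6)^4, so the factor x - 6 appears with exponent 4: the algebraic multiplicity is 4.

rank(A - 6I) = 2, so the eigenspace has dimension 4 - 2 = 2: the geometric multiplicity is 2.

Since 2 < 4, A is not diagonalizable.

algebraic multiplicity 4, geometric multiplicity 2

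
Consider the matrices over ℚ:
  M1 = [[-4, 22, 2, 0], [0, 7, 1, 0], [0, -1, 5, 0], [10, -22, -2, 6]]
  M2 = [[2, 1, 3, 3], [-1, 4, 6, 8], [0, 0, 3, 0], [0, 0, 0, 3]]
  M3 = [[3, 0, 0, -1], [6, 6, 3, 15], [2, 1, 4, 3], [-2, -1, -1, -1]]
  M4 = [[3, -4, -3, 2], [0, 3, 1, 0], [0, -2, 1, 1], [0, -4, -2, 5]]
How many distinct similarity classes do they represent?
2 classes: {M1}, {M2, M3, M4}

Characteristic polynomials: χ_{M1} = (x - 6)^3(x + 4), χ_{M2} = (x - 3)^4, χ_{M3} = (x - 3)^4, χ_{M4} = (x - 3)^4.

{M1}: invariant factors x - 6, (x - 6)^2(x + 4).

{M2, M3, M4}: invariant factors x - 3, (x - 3)^3.

Matrices are similar if and only if their invariant-factor lists agree; the partition into similarity classes is {M1}, {M2, M3, M4}.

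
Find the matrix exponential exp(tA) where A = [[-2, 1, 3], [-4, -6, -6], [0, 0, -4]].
A has Jordan form J = [[-4, 1, 0], [0, -4, 0], [0, 0, -4]] with A = PJP^{-1}, so e^{tA} = P e^{tJ} P^{-1}.

For a Jordan block J_k(λ), e^{tJ_k(λ)} = e^{λt} · (I + tN + t^2 N^2/2! + ... + t^{k-1} N^{k-1}/(k-1)!) where N is the nilpotent superdiagonal part.

Assembling the blocks and conjugating back gives the entries of e^{tA} as shown above.

e^{tA} = [[(2*t + 1)*e^{-4*t}, t*e^{-4*t}, 3*t*e^{-4*t}], [-4*t*e^{-4*t}, (1 - 2*t)*e^{-4*t}, -6*t*e^{-4*t}], [0, 0, e^{-4*t}]]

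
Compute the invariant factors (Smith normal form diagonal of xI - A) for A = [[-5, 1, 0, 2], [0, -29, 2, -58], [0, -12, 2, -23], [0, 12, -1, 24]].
(x - 1)^2(x + 5)^2

The Jordan structure of A has elementary divisors (x + 5)^2, (x - 1)^2. Arranging the block sizes at each eigenvalue in decreasing order and taking row products gives the invariant factors.

Invariant factors (smallest first, each dividing the next): (x - 1)^2(x + 5)^2.

Check: the last factor (x - 1)^2(x + 5)^2 is the minimal polynomial, and the product (x - 1)^2(x + 5)^2 is the characteristic polynomial.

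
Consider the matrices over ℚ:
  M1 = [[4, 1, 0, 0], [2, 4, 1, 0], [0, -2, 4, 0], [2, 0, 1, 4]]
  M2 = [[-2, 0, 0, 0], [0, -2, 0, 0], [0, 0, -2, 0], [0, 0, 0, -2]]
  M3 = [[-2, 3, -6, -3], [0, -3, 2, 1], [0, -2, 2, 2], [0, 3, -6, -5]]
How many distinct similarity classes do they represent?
Characteristic polynomials: χ_{M1} = (x - 4)^4, χ_{M2} = (x + 2)^4, χ_{M3} = (x + 2)^4.

{M1}: invariant factors x - 4, (x - 4)^3.

{M2}: invariant factors x + 2, x + 2, x + 2, x + 2.

{M3}: invariant factors x + 2, x + 2, (x + 2)^2.

Matrices are similar if and only if their invariant-factor lists agree; the partition into similarity classes is {M1}, {M2}, {M3}.

3 classes: {M1}, {M2}, {M3}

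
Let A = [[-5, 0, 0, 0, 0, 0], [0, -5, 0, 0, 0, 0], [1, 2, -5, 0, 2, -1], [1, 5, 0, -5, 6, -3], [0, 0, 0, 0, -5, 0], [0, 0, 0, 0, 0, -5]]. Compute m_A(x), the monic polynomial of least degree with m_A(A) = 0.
The characteristic polynomial factors as (x + 5)^6. The minimal polynomial is ∏(x - λ)^{k_λ} where k_λ is the size of the largest Jordan block at λ.

For λ = -5: rank(A + 5I) = 2, and the largest Jordan block has size 2 (the smallest k with rank((A + 5I)^k) = rank((A + 5I)^(k+1))).

So m_A(x) = (x + 5)^2.

m_A(x) = (x + 5)^2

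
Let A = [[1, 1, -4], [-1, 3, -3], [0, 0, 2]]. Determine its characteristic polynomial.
xI - A = [[x - 1, -1, 4], [1, x - 3, 3], [0, 0, x - 2]].

Expanding det(xI - A) along the first row:
det(xI - A) = + (x - 1)·det([[x - 3, 3], [0, x - 2]]) - (-1)·det([[1, 3], [0, x - 2]]) + (4)·det([[1, x - 3], [0, 0]]).

Evaluating gives χ_A(x) = x^3 - 6x^2 + 12x - 8 = (x - 2)^3.

χ_A(x) = (x - 2)^3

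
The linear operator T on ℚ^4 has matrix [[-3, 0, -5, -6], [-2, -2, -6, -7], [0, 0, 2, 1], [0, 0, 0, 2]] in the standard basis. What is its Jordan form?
The characteristic polynomial is det(xI - A) = (x - 2)^2(x + 2)(x + 3), so the eigenvalues are -3 (algebraic multiplicity 1), -2 (algebraic multiplicity 1), 2 (algebraic multiplicity 2).

For λ = -3: algebraic multiplicity 1 gives one 1×1 block.

For λ = -2: algebraic multiplicity 1 gives one 1×1 block.

For λ = 2: rank(A - 2I) = 3, rank((A - 2I)^2) = 2. The eigenspace has dimension 4 - 3 = 1, so there is 1 Jordan block; the rank sequence gives block sizes [2].

Assembling the blocks gives the Jordan form J above.

J = [[-3, 0, 0, 0], [0, -2, 0, 0], [0, 0, 2, 1], [0, 0, 0, 2]]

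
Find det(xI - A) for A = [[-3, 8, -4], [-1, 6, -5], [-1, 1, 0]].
χ_A(x) = (x - 5)(x + 1)^2

xI - A = [[x + 3, -8, 4], [1, x - 6, 5], [1, -1, x]].

Expanding det(xI - A) along the first row:
det(xI - A) = + (x + 3)·det([[x - 6, 5], [-1, x]]) - (-8)·det([[1, 5], [1, x]]) + (4)·det([[1, x - 6], [1, -1]]).

Evaluating gives χ_A(x) = x^3 - 3x^2 - 9x - 5 = (x - 5)(x + 1)^2.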